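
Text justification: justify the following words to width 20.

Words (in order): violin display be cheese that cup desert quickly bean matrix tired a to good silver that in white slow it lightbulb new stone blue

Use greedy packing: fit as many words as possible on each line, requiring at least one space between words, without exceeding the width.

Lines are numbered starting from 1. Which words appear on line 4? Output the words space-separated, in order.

Answer: matrix tired a to

Derivation:
Line 1: ['violin', 'display', 'be'] (min_width=17, slack=3)
Line 2: ['cheese', 'that', 'cup'] (min_width=15, slack=5)
Line 3: ['desert', 'quickly', 'bean'] (min_width=19, slack=1)
Line 4: ['matrix', 'tired', 'a', 'to'] (min_width=17, slack=3)
Line 5: ['good', 'silver', 'that', 'in'] (min_width=19, slack=1)
Line 6: ['white', 'slow', 'it'] (min_width=13, slack=7)
Line 7: ['lightbulb', 'new', 'stone'] (min_width=19, slack=1)
Line 8: ['blue'] (min_width=4, slack=16)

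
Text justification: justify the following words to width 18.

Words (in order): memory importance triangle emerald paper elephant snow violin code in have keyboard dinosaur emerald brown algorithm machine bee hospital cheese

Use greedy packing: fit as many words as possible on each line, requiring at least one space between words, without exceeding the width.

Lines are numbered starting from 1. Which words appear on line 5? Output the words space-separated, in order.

Line 1: ['memory', 'importance'] (min_width=17, slack=1)
Line 2: ['triangle', 'emerald'] (min_width=16, slack=2)
Line 3: ['paper', 'elephant'] (min_width=14, slack=4)
Line 4: ['snow', 'violin', 'code'] (min_width=16, slack=2)
Line 5: ['in', 'have', 'keyboard'] (min_width=16, slack=2)
Line 6: ['dinosaur', 'emerald'] (min_width=16, slack=2)
Line 7: ['brown', 'algorithm'] (min_width=15, slack=3)
Line 8: ['machine', 'bee'] (min_width=11, slack=7)
Line 9: ['hospital', 'cheese'] (min_width=15, slack=3)

Answer: in have keyboard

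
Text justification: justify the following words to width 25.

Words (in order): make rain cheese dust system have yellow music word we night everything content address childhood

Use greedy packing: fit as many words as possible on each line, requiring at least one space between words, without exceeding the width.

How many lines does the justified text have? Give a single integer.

Answer: 4

Derivation:
Line 1: ['make', 'rain', 'cheese', 'dust'] (min_width=21, slack=4)
Line 2: ['system', 'have', 'yellow', 'music'] (min_width=24, slack=1)
Line 3: ['word', 'we', 'night', 'everything'] (min_width=24, slack=1)
Line 4: ['content', 'address', 'childhood'] (min_width=25, slack=0)
Total lines: 4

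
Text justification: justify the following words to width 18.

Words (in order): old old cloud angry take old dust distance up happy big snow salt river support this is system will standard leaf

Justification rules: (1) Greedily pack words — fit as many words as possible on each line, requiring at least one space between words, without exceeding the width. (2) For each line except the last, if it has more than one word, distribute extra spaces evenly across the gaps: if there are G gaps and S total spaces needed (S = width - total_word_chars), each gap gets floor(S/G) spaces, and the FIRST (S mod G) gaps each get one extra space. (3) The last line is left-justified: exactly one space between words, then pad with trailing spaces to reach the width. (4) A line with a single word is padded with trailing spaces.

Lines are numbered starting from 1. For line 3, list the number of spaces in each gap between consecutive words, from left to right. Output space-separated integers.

Line 1: ['old', 'old', 'cloud'] (min_width=13, slack=5)
Line 2: ['angry', 'take', 'old'] (min_width=14, slack=4)
Line 3: ['dust', 'distance', 'up'] (min_width=16, slack=2)
Line 4: ['happy', 'big', 'snow'] (min_width=14, slack=4)
Line 5: ['salt', 'river', 'support'] (min_width=18, slack=0)
Line 6: ['this', 'is', 'system'] (min_width=14, slack=4)
Line 7: ['will', 'standard', 'leaf'] (min_width=18, slack=0)

Answer: 2 2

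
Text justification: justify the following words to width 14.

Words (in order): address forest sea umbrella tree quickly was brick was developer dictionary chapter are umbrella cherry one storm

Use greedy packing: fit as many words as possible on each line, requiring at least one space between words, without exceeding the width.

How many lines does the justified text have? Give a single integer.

Line 1: ['address', 'forest'] (min_width=14, slack=0)
Line 2: ['sea', 'umbrella'] (min_width=12, slack=2)
Line 3: ['tree', 'quickly'] (min_width=12, slack=2)
Line 4: ['was', 'brick', 'was'] (min_width=13, slack=1)
Line 5: ['developer'] (min_width=9, slack=5)
Line 6: ['dictionary'] (min_width=10, slack=4)
Line 7: ['chapter', 'are'] (min_width=11, slack=3)
Line 8: ['umbrella'] (min_width=8, slack=6)
Line 9: ['cherry', 'one'] (min_width=10, slack=4)
Line 10: ['storm'] (min_width=5, slack=9)
Total lines: 10

Answer: 10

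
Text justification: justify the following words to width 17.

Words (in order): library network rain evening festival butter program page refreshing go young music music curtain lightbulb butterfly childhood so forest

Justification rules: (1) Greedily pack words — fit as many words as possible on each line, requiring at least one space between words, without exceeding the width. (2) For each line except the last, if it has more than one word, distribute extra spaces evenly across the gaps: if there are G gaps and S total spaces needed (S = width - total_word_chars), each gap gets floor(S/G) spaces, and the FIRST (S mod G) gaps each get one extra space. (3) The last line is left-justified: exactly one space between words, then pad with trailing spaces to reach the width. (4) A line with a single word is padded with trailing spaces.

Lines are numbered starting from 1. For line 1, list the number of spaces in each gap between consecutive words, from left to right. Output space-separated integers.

Line 1: ['library', 'network'] (min_width=15, slack=2)
Line 2: ['rain', 'evening'] (min_width=12, slack=5)
Line 3: ['festival', 'butter'] (min_width=15, slack=2)
Line 4: ['program', 'page'] (min_width=12, slack=5)
Line 5: ['refreshing', 'go'] (min_width=13, slack=4)
Line 6: ['young', 'music', 'music'] (min_width=17, slack=0)
Line 7: ['curtain', 'lightbulb'] (min_width=17, slack=0)
Line 8: ['butterfly'] (min_width=9, slack=8)
Line 9: ['childhood', 'so'] (min_width=12, slack=5)
Line 10: ['forest'] (min_width=6, slack=11)

Answer: 3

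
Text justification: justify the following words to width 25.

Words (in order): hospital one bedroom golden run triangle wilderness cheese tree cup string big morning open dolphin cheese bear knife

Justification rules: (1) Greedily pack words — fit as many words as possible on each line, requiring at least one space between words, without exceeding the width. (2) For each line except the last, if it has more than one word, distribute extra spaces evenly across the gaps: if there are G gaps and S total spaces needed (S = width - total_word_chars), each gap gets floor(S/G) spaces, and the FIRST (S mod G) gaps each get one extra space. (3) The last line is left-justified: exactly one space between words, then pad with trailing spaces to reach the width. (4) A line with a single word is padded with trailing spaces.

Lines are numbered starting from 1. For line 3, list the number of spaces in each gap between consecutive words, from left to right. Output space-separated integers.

Answer: 3 2

Derivation:
Line 1: ['hospital', 'one', 'bedroom'] (min_width=20, slack=5)
Line 2: ['golden', 'run', 'triangle'] (min_width=19, slack=6)
Line 3: ['wilderness', 'cheese', 'tree'] (min_width=22, slack=3)
Line 4: ['cup', 'string', 'big', 'morning'] (min_width=22, slack=3)
Line 5: ['open', 'dolphin', 'cheese', 'bear'] (min_width=24, slack=1)
Line 6: ['knife'] (min_width=5, slack=20)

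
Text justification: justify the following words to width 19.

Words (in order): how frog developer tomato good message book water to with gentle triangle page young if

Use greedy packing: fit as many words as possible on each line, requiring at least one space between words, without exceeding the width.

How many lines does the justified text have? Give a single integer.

Answer: 5

Derivation:
Line 1: ['how', 'frog', 'developer'] (min_width=18, slack=1)
Line 2: ['tomato', 'good', 'message'] (min_width=19, slack=0)
Line 3: ['book', 'water', 'to', 'with'] (min_width=18, slack=1)
Line 4: ['gentle', 'triangle'] (min_width=15, slack=4)
Line 5: ['page', 'young', 'if'] (min_width=13, slack=6)
Total lines: 5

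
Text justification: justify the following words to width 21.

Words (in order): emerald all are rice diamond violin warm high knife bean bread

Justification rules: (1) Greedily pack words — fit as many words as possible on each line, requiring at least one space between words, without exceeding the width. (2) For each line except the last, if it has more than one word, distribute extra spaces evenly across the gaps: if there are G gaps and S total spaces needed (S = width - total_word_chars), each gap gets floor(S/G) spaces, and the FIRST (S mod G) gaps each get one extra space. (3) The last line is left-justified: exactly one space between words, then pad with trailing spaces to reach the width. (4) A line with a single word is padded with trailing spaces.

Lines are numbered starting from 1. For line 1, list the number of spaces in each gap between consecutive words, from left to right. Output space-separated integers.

Answer: 2 1 1

Derivation:
Line 1: ['emerald', 'all', 'are', 'rice'] (min_width=20, slack=1)
Line 2: ['diamond', 'violin', 'warm'] (min_width=19, slack=2)
Line 3: ['high', 'knife', 'bean', 'bread'] (min_width=21, slack=0)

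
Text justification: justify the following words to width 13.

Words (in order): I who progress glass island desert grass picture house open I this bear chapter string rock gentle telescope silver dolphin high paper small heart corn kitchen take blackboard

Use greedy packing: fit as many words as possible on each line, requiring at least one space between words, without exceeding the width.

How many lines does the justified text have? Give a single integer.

Answer: 16

Derivation:
Line 1: ['I', 'who'] (min_width=5, slack=8)
Line 2: ['progress'] (min_width=8, slack=5)
Line 3: ['glass', 'island'] (min_width=12, slack=1)
Line 4: ['desert', 'grass'] (min_width=12, slack=1)
Line 5: ['picture', 'house'] (min_width=13, slack=0)
Line 6: ['open', 'I', 'this'] (min_width=11, slack=2)
Line 7: ['bear', 'chapter'] (min_width=12, slack=1)
Line 8: ['string', 'rock'] (min_width=11, slack=2)
Line 9: ['gentle'] (min_width=6, slack=7)
Line 10: ['telescope'] (min_width=9, slack=4)
Line 11: ['silver'] (min_width=6, slack=7)
Line 12: ['dolphin', 'high'] (min_width=12, slack=1)
Line 13: ['paper', 'small'] (min_width=11, slack=2)
Line 14: ['heart', 'corn'] (min_width=10, slack=3)
Line 15: ['kitchen', 'take'] (min_width=12, slack=1)
Line 16: ['blackboard'] (min_width=10, slack=3)
Total lines: 16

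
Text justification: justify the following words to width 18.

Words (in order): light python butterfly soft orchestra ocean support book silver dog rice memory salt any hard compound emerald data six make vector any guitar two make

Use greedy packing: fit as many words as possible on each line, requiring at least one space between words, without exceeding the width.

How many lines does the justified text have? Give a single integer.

Answer: 10

Derivation:
Line 1: ['light', 'python'] (min_width=12, slack=6)
Line 2: ['butterfly', 'soft'] (min_width=14, slack=4)
Line 3: ['orchestra', 'ocean'] (min_width=15, slack=3)
Line 4: ['support', 'book'] (min_width=12, slack=6)
Line 5: ['silver', 'dog', 'rice'] (min_width=15, slack=3)
Line 6: ['memory', 'salt', 'any'] (min_width=15, slack=3)
Line 7: ['hard', 'compound'] (min_width=13, slack=5)
Line 8: ['emerald', 'data', 'six'] (min_width=16, slack=2)
Line 9: ['make', 'vector', 'any'] (min_width=15, slack=3)
Line 10: ['guitar', 'two', 'make'] (min_width=15, slack=3)
Total lines: 10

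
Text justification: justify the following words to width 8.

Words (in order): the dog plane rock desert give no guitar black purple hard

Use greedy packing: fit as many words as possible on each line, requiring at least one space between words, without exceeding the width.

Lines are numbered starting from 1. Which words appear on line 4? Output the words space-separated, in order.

Answer: desert

Derivation:
Line 1: ['the', 'dog'] (min_width=7, slack=1)
Line 2: ['plane'] (min_width=5, slack=3)
Line 3: ['rock'] (min_width=4, slack=4)
Line 4: ['desert'] (min_width=6, slack=2)
Line 5: ['give', 'no'] (min_width=7, slack=1)
Line 6: ['guitar'] (min_width=6, slack=2)
Line 7: ['black'] (min_width=5, slack=3)
Line 8: ['purple'] (min_width=6, slack=2)
Line 9: ['hard'] (min_width=4, slack=4)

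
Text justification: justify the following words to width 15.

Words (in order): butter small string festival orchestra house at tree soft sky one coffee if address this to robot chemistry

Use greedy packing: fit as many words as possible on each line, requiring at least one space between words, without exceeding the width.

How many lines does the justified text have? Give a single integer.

Line 1: ['butter', 'small'] (min_width=12, slack=3)
Line 2: ['string', 'festival'] (min_width=15, slack=0)
Line 3: ['orchestra', 'house'] (min_width=15, slack=0)
Line 4: ['at', 'tree', 'soft'] (min_width=12, slack=3)
Line 5: ['sky', 'one', 'coffee'] (min_width=14, slack=1)
Line 6: ['if', 'address', 'this'] (min_width=15, slack=0)
Line 7: ['to', 'robot'] (min_width=8, slack=7)
Line 8: ['chemistry'] (min_width=9, slack=6)
Total lines: 8

Answer: 8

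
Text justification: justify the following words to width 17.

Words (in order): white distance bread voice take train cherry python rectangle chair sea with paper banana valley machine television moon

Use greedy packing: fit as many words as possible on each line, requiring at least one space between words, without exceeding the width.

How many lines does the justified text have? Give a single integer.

Answer: 8

Derivation:
Line 1: ['white', 'distance'] (min_width=14, slack=3)
Line 2: ['bread', 'voice', 'take'] (min_width=16, slack=1)
Line 3: ['train', 'cherry'] (min_width=12, slack=5)
Line 4: ['python', 'rectangle'] (min_width=16, slack=1)
Line 5: ['chair', 'sea', 'with'] (min_width=14, slack=3)
Line 6: ['paper', 'banana'] (min_width=12, slack=5)
Line 7: ['valley', 'machine'] (min_width=14, slack=3)
Line 8: ['television', 'moon'] (min_width=15, slack=2)
Total lines: 8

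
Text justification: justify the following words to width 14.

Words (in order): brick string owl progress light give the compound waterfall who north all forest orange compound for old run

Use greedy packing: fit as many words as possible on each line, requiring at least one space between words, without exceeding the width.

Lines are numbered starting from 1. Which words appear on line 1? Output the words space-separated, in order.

Answer: brick string

Derivation:
Line 1: ['brick', 'string'] (min_width=12, slack=2)
Line 2: ['owl', 'progress'] (min_width=12, slack=2)
Line 3: ['light', 'give', 'the'] (min_width=14, slack=0)
Line 4: ['compound'] (min_width=8, slack=6)
Line 5: ['waterfall', 'who'] (min_width=13, slack=1)
Line 6: ['north', 'all'] (min_width=9, slack=5)
Line 7: ['forest', 'orange'] (min_width=13, slack=1)
Line 8: ['compound', 'for'] (min_width=12, slack=2)
Line 9: ['old', 'run'] (min_width=7, slack=7)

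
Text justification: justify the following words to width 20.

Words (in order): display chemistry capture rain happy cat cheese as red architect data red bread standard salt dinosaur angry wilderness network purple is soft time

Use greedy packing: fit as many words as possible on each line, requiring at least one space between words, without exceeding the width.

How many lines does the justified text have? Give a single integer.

Line 1: ['display', 'chemistry'] (min_width=17, slack=3)
Line 2: ['capture', 'rain', 'happy'] (min_width=18, slack=2)
Line 3: ['cat', 'cheese', 'as', 'red'] (min_width=17, slack=3)
Line 4: ['architect', 'data', 'red'] (min_width=18, slack=2)
Line 5: ['bread', 'standard', 'salt'] (min_width=19, slack=1)
Line 6: ['dinosaur', 'angry'] (min_width=14, slack=6)
Line 7: ['wilderness', 'network'] (min_width=18, slack=2)
Line 8: ['purple', 'is', 'soft', 'time'] (min_width=19, slack=1)
Total lines: 8

Answer: 8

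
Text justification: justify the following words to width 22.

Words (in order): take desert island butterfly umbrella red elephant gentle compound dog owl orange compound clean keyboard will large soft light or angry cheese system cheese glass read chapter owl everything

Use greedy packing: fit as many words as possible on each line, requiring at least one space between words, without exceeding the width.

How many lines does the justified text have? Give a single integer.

Answer: 10

Derivation:
Line 1: ['take', 'desert', 'island'] (min_width=18, slack=4)
Line 2: ['butterfly', 'umbrella', 'red'] (min_width=22, slack=0)
Line 3: ['elephant', 'gentle'] (min_width=15, slack=7)
Line 4: ['compound', 'dog', 'owl'] (min_width=16, slack=6)
Line 5: ['orange', 'compound', 'clean'] (min_width=21, slack=1)
Line 6: ['keyboard', 'will', 'large'] (min_width=19, slack=3)
Line 7: ['soft', 'light', 'or', 'angry'] (min_width=19, slack=3)
Line 8: ['cheese', 'system', 'cheese'] (min_width=20, slack=2)
Line 9: ['glass', 'read', 'chapter', 'owl'] (min_width=22, slack=0)
Line 10: ['everything'] (min_width=10, slack=12)
Total lines: 10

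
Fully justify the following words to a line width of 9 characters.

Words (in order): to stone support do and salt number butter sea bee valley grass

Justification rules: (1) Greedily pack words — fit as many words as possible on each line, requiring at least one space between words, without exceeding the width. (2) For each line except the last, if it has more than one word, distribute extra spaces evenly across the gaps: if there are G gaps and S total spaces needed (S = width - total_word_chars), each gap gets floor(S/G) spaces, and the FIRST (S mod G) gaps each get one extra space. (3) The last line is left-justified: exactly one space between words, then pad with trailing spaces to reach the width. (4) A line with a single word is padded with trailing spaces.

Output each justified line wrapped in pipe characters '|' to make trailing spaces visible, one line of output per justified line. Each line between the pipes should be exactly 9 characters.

Answer: |to  stone|
|support  |
|do    and|
|salt     |
|number   |
|butter   |
|sea   bee|
|valley   |
|grass    |

Derivation:
Line 1: ['to', 'stone'] (min_width=8, slack=1)
Line 2: ['support'] (min_width=7, slack=2)
Line 3: ['do', 'and'] (min_width=6, slack=3)
Line 4: ['salt'] (min_width=4, slack=5)
Line 5: ['number'] (min_width=6, slack=3)
Line 6: ['butter'] (min_width=6, slack=3)
Line 7: ['sea', 'bee'] (min_width=7, slack=2)
Line 8: ['valley'] (min_width=6, slack=3)
Line 9: ['grass'] (min_width=5, slack=4)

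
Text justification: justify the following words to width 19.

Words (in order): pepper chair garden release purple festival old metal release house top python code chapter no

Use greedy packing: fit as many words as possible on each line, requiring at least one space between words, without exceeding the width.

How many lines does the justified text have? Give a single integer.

Answer: 6

Derivation:
Line 1: ['pepper', 'chair', 'garden'] (min_width=19, slack=0)
Line 2: ['release', 'purple'] (min_width=14, slack=5)
Line 3: ['festival', 'old', 'metal'] (min_width=18, slack=1)
Line 4: ['release', 'house', 'top'] (min_width=17, slack=2)
Line 5: ['python', 'code', 'chapter'] (min_width=19, slack=0)
Line 6: ['no'] (min_width=2, slack=17)
Total lines: 6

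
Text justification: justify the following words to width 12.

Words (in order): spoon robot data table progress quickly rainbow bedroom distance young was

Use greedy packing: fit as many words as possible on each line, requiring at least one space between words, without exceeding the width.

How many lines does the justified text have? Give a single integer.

Line 1: ['spoon', 'robot'] (min_width=11, slack=1)
Line 2: ['data', 'table'] (min_width=10, slack=2)
Line 3: ['progress'] (min_width=8, slack=4)
Line 4: ['quickly'] (min_width=7, slack=5)
Line 5: ['rainbow'] (min_width=7, slack=5)
Line 6: ['bedroom'] (min_width=7, slack=5)
Line 7: ['distance'] (min_width=8, slack=4)
Line 8: ['young', 'was'] (min_width=9, slack=3)
Total lines: 8

Answer: 8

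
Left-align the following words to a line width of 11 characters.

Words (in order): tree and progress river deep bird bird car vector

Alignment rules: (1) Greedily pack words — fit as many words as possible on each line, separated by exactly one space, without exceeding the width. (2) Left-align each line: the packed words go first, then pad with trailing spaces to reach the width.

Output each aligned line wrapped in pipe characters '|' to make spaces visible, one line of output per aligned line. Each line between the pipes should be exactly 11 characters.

Answer: |tree and   |
|progress   |
|river deep |
|bird bird  |
|car vector |

Derivation:
Line 1: ['tree', 'and'] (min_width=8, slack=3)
Line 2: ['progress'] (min_width=8, slack=3)
Line 3: ['river', 'deep'] (min_width=10, slack=1)
Line 4: ['bird', 'bird'] (min_width=9, slack=2)
Line 5: ['car', 'vector'] (min_width=10, slack=1)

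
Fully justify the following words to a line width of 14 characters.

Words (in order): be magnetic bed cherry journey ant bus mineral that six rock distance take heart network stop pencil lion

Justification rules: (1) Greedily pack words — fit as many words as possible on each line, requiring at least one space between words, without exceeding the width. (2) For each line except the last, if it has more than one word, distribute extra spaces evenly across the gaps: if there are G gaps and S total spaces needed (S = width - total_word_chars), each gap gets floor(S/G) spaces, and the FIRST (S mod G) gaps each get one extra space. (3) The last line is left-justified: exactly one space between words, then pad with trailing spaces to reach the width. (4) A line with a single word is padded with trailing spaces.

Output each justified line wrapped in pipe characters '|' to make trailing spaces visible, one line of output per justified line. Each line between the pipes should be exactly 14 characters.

Line 1: ['be', 'magnetic'] (min_width=11, slack=3)
Line 2: ['bed', 'cherry'] (min_width=10, slack=4)
Line 3: ['journey', 'ant'] (min_width=11, slack=3)
Line 4: ['bus', 'mineral'] (min_width=11, slack=3)
Line 5: ['that', 'six', 'rock'] (min_width=13, slack=1)
Line 6: ['distance', 'take'] (min_width=13, slack=1)
Line 7: ['heart', 'network'] (min_width=13, slack=1)
Line 8: ['stop', 'pencil'] (min_width=11, slack=3)
Line 9: ['lion'] (min_width=4, slack=10)

Answer: |be    magnetic|
|bed     cherry|
|journey    ant|
|bus    mineral|
|that  six rock|
|distance  take|
|heart  network|
|stop    pencil|
|lion          |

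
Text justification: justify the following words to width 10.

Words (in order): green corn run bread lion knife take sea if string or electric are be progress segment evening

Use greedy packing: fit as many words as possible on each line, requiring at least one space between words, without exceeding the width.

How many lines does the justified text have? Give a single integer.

Answer: 11

Derivation:
Line 1: ['green', 'corn'] (min_width=10, slack=0)
Line 2: ['run', 'bread'] (min_width=9, slack=1)
Line 3: ['lion', 'knife'] (min_width=10, slack=0)
Line 4: ['take', 'sea'] (min_width=8, slack=2)
Line 5: ['if', 'string'] (min_width=9, slack=1)
Line 6: ['or'] (min_width=2, slack=8)
Line 7: ['electric'] (min_width=8, slack=2)
Line 8: ['are', 'be'] (min_width=6, slack=4)
Line 9: ['progress'] (min_width=8, slack=2)
Line 10: ['segment'] (min_width=7, slack=3)
Line 11: ['evening'] (min_width=7, slack=3)
Total lines: 11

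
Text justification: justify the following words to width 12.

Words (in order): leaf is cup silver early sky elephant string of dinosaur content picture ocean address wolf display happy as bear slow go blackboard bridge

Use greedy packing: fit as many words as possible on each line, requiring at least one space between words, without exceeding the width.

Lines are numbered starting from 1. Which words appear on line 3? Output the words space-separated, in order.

Line 1: ['leaf', 'is', 'cup'] (min_width=11, slack=1)
Line 2: ['silver', 'early'] (min_width=12, slack=0)
Line 3: ['sky', 'elephant'] (min_width=12, slack=0)
Line 4: ['string', 'of'] (min_width=9, slack=3)
Line 5: ['dinosaur'] (min_width=8, slack=4)
Line 6: ['content'] (min_width=7, slack=5)
Line 7: ['picture'] (min_width=7, slack=5)
Line 8: ['ocean'] (min_width=5, slack=7)
Line 9: ['address', 'wolf'] (min_width=12, slack=0)
Line 10: ['display'] (min_width=7, slack=5)
Line 11: ['happy', 'as'] (min_width=8, slack=4)
Line 12: ['bear', 'slow', 'go'] (min_width=12, slack=0)
Line 13: ['blackboard'] (min_width=10, slack=2)
Line 14: ['bridge'] (min_width=6, slack=6)

Answer: sky elephant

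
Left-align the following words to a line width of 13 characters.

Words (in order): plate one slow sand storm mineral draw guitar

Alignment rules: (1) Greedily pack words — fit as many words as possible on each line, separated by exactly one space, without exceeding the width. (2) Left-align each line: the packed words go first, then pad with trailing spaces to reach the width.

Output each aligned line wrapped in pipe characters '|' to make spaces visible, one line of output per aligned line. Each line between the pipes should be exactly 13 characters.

Line 1: ['plate', 'one'] (min_width=9, slack=4)
Line 2: ['slow', 'sand'] (min_width=9, slack=4)
Line 3: ['storm', 'mineral'] (min_width=13, slack=0)
Line 4: ['draw', 'guitar'] (min_width=11, slack=2)

Answer: |plate one    |
|slow sand    |
|storm mineral|
|draw guitar  |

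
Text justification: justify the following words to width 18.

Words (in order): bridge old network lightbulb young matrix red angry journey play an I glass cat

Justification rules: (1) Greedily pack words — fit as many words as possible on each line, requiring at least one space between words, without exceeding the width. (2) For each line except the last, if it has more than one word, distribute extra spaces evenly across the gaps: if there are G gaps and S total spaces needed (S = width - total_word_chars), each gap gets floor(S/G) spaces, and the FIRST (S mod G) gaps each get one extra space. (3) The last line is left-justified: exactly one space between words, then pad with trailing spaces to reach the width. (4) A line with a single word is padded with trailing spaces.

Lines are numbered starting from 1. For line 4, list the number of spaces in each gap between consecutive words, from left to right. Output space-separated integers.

Line 1: ['bridge', 'old', 'network'] (min_width=18, slack=0)
Line 2: ['lightbulb', 'young'] (min_width=15, slack=3)
Line 3: ['matrix', 'red', 'angry'] (min_width=16, slack=2)
Line 4: ['journey', 'play', 'an', 'I'] (min_width=17, slack=1)
Line 5: ['glass', 'cat'] (min_width=9, slack=9)

Answer: 2 1 1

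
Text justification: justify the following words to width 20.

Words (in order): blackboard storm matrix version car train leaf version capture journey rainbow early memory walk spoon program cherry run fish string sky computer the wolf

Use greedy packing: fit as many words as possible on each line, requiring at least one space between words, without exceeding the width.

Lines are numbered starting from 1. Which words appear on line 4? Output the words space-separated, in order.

Answer: capture journey

Derivation:
Line 1: ['blackboard', 'storm'] (min_width=16, slack=4)
Line 2: ['matrix', 'version', 'car'] (min_width=18, slack=2)
Line 3: ['train', 'leaf', 'version'] (min_width=18, slack=2)
Line 4: ['capture', 'journey'] (min_width=15, slack=5)
Line 5: ['rainbow', 'early', 'memory'] (min_width=20, slack=0)
Line 6: ['walk', 'spoon', 'program'] (min_width=18, slack=2)
Line 7: ['cherry', 'run', 'fish'] (min_width=15, slack=5)
Line 8: ['string', 'sky', 'computer'] (min_width=19, slack=1)
Line 9: ['the', 'wolf'] (min_width=8, slack=12)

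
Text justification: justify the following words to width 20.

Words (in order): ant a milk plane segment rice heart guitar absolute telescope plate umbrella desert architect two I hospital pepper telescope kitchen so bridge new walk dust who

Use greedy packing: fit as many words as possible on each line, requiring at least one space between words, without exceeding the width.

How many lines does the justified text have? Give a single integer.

Answer: 10

Derivation:
Line 1: ['ant', 'a', 'milk', 'plane'] (min_width=16, slack=4)
Line 2: ['segment', 'rice', 'heart'] (min_width=18, slack=2)
Line 3: ['guitar', 'absolute'] (min_width=15, slack=5)
Line 4: ['telescope', 'plate'] (min_width=15, slack=5)
Line 5: ['umbrella', 'desert'] (min_width=15, slack=5)
Line 6: ['architect', 'two', 'I'] (min_width=15, slack=5)
Line 7: ['hospital', 'pepper'] (min_width=15, slack=5)
Line 8: ['telescope', 'kitchen', 'so'] (min_width=20, slack=0)
Line 9: ['bridge', 'new', 'walk', 'dust'] (min_width=20, slack=0)
Line 10: ['who'] (min_width=3, slack=17)
Total lines: 10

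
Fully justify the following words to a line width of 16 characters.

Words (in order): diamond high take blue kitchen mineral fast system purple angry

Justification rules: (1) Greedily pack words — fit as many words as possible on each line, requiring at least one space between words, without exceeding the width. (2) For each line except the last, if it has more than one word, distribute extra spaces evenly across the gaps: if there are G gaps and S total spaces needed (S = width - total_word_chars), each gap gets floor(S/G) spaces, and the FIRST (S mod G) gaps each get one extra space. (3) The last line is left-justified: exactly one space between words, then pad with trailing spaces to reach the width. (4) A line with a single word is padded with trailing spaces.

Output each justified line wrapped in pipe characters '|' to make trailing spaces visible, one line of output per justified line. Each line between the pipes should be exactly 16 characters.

Line 1: ['diamond', 'high'] (min_width=12, slack=4)
Line 2: ['take', 'blue'] (min_width=9, slack=7)
Line 3: ['kitchen', 'mineral'] (min_width=15, slack=1)
Line 4: ['fast', 'system'] (min_width=11, slack=5)
Line 5: ['purple', 'angry'] (min_width=12, slack=4)

Answer: |diamond     high|
|take        blue|
|kitchen  mineral|
|fast      system|
|purple angry    |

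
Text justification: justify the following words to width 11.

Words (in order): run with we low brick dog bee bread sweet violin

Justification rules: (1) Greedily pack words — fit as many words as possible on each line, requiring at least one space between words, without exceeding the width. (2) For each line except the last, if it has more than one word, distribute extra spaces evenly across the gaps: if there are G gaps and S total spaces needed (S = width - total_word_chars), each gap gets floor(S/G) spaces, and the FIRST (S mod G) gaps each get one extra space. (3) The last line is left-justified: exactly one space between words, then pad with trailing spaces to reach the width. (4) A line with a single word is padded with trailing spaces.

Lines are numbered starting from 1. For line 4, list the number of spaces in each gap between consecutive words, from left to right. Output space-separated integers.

Answer: 1

Derivation:
Line 1: ['run', 'with', 'we'] (min_width=11, slack=0)
Line 2: ['low', 'brick'] (min_width=9, slack=2)
Line 3: ['dog', 'bee'] (min_width=7, slack=4)
Line 4: ['bread', 'sweet'] (min_width=11, slack=0)
Line 5: ['violin'] (min_width=6, slack=5)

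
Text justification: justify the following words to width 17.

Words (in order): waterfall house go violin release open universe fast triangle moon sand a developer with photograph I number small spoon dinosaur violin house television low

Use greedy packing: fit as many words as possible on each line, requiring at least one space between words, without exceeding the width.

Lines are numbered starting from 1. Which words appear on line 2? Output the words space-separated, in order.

Answer: go violin release

Derivation:
Line 1: ['waterfall', 'house'] (min_width=15, slack=2)
Line 2: ['go', 'violin', 'release'] (min_width=17, slack=0)
Line 3: ['open', 'universe'] (min_width=13, slack=4)
Line 4: ['fast', 'triangle'] (min_width=13, slack=4)
Line 5: ['moon', 'sand', 'a'] (min_width=11, slack=6)
Line 6: ['developer', 'with'] (min_width=14, slack=3)
Line 7: ['photograph', 'I'] (min_width=12, slack=5)
Line 8: ['number', 'small'] (min_width=12, slack=5)
Line 9: ['spoon', 'dinosaur'] (min_width=14, slack=3)
Line 10: ['violin', 'house'] (min_width=12, slack=5)
Line 11: ['television', 'low'] (min_width=14, slack=3)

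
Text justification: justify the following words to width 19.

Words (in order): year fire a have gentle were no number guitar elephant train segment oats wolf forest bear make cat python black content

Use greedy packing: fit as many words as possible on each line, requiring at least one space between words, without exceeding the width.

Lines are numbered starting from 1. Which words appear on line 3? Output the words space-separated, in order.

Answer: number guitar

Derivation:
Line 1: ['year', 'fire', 'a', 'have'] (min_width=16, slack=3)
Line 2: ['gentle', 'were', 'no'] (min_width=14, slack=5)
Line 3: ['number', 'guitar'] (min_width=13, slack=6)
Line 4: ['elephant', 'train'] (min_width=14, slack=5)
Line 5: ['segment', 'oats', 'wolf'] (min_width=17, slack=2)
Line 6: ['forest', 'bear', 'make'] (min_width=16, slack=3)
Line 7: ['cat', 'python', 'black'] (min_width=16, slack=3)
Line 8: ['content'] (min_width=7, slack=12)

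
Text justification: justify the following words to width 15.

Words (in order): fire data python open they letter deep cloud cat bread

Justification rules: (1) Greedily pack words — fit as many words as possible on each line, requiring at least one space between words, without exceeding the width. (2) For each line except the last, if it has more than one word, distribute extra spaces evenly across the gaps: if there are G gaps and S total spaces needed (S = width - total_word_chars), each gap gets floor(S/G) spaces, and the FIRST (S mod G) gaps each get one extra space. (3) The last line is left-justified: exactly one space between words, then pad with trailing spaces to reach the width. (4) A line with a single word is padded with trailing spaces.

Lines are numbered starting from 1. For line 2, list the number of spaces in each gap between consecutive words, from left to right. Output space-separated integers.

Answer: 5

Derivation:
Line 1: ['fire', 'data'] (min_width=9, slack=6)
Line 2: ['python', 'open'] (min_width=11, slack=4)
Line 3: ['they', 'letter'] (min_width=11, slack=4)
Line 4: ['deep', 'cloud', 'cat'] (min_width=14, slack=1)
Line 5: ['bread'] (min_width=5, slack=10)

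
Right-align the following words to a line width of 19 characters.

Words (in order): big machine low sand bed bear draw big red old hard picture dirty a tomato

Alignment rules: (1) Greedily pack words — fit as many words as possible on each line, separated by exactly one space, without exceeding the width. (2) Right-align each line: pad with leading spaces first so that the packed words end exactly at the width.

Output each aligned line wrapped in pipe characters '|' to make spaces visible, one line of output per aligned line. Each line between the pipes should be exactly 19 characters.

Answer: |    big machine low|
| sand bed bear draw|
|   big red old hard|
|    picture dirty a|
|             tomato|

Derivation:
Line 1: ['big', 'machine', 'low'] (min_width=15, slack=4)
Line 2: ['sand', 'bed', 'bear', 'draw'] (min_width=18, slack=1)
Line 3: ['big', 'red', 'old', 'hard'] (min_width=16, slack=3)
Line 4: ['picture', 'dirty', 'a'] (min_width=15, slack=4)
Line 5: ['tomato'] (min_width=6, slack=13)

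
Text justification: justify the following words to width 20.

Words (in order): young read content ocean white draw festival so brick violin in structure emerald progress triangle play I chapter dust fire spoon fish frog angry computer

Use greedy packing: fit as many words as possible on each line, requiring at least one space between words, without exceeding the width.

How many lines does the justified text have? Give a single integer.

Line 1: ['young', 'read', 'content'] (min_width=18, slack=2)
Line 2: ['ocean', 'white', 'draw'] (min_width=16, slack=4)
Line 3: ['festival', 'so', 'brick'] (min_width=17, slack=3)
Line 4: ['violin', 'in', 'structure'] (min_width=19, slack=1)
Line 5: ['emerald', 'progress'] (min_width=16, slack=4)
Line 6: ['triangle', 'play', 'I'] (min_width=15, slack=5)
Line 7: ['chapter', 'dust', 'fire'] (min_width=17, slack=3)
Line 8: ['spoon', 'fish', 'frog'] (min_width=15, slack=5)
Line 9: ['angry', 'computer'] (min_width=14, slack=6)
Total lines: 9

Answer: 9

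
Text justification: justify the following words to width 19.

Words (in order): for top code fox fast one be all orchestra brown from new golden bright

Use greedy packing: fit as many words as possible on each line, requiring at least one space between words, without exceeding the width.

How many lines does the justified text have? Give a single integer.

Line 1: ['for', 'top', 'code', 'fox'] (min_width=16, slack=3)
Line 2: ['fast', 'one', 'be', 'all'] (min_width=15, slack=4)
Line 3: ['orchestra', 'brown'] (min_width=15, slack=4)
Line 4: ['from', 'new', 'golden'] (min_width=15, slack=4)
Line 5: ['bright'] (min_width=6, slack=13)
Total lines: 5

Answer: 5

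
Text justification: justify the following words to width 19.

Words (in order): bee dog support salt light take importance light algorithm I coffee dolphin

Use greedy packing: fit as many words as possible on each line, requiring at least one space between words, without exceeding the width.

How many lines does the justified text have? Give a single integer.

Line 1: ['bee', 'dog', 'support'] (min_width=15, slack=4)
Line 2: ['salt', 'light', 'take'] (min_width=15, slack=4)
Line 3: ['importance', 'light'] (min_width=16, slack=3)
Line 4: ['algorithm', 'I', 'coffee'] (min_width=18, slack=1)
Line 5: ['dolphin'] (min_width=7, slack=12)
Total lines: 5

Answer: 5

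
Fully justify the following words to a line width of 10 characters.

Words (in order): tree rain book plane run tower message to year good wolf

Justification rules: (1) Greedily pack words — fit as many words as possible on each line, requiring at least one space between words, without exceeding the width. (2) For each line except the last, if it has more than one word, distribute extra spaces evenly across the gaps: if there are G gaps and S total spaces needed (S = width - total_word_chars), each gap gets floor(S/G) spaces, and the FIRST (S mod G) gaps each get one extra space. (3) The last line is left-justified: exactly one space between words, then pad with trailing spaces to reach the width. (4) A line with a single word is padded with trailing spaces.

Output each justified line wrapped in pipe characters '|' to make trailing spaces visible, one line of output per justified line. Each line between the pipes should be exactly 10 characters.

Answer: |tree  rain|
|book plane|
|run  tower|
|message to|
|year  good|
|wolf      |

Derivation:
Line 1: ['tree', 'rain'] (min_width=9, slack=1)
Line 2: ['book', 'plane'] (min_width=10, slack=0)
Line 3: ['run', 'tower'] (min_width=9, slack=1)
Line 4: ['message', 'to'] (min_width=10, slack=0)
Line 5: ['year', 'good'] (min_width=9, slack=1)
Line 6: ['wolf'] (min_width=4, slack=6)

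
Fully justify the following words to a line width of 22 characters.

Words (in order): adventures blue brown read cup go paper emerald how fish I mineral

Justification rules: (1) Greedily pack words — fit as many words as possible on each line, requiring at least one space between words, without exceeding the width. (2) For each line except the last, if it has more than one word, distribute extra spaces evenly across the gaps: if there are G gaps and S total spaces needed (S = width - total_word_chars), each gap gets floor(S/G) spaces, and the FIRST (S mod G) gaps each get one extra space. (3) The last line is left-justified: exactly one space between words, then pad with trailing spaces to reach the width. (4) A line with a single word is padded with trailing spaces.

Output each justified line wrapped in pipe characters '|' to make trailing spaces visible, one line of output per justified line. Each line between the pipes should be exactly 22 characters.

Line 1: ['adventures', 'blue', 'brown'] (min_width=21, slack=1)
Line 2: ['read', 'cup', 'go', 'paper'] (min_width=17, slack=5)
Line 3: ['emerald', 'how', 'fish', 'I'] (min_width=18, slack=4)
Line 4: ['mineral'] (min_width=7, slack=15)

Answer: |adventures  blue brown|
|read   cup   go  paper|
|emerald   how  fish  I|
|mineral               |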